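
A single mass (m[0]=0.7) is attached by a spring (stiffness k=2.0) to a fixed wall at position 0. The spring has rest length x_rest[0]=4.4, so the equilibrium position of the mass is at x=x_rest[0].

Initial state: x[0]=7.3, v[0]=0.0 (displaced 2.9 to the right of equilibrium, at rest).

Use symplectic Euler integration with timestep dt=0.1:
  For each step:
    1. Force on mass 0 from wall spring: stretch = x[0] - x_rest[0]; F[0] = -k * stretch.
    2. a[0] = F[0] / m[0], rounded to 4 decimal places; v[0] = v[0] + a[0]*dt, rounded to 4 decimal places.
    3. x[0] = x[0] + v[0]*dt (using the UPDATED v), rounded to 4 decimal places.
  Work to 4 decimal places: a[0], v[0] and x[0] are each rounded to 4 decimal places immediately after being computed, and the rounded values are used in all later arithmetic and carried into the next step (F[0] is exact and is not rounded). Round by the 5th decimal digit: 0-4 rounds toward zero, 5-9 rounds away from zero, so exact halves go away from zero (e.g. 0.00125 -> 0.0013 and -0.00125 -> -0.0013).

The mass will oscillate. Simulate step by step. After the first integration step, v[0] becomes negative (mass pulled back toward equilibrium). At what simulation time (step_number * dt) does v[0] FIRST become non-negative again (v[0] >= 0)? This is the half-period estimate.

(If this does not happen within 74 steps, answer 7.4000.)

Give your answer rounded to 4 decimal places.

Answer: 1.9000

Derivation:
Step 0: x=[7.3000] v=[0.0000]
Step 1: x=[7.2171] v=[-0.8286]
Step 2: x=[7.0538] v=[-1.6335]
Step 3: x=[6.8146] v=[-2.3917]
Step 4: x=[6.5064] v=[-3.0816]
Step 5: x=[6.1381] v=[-3.6834]
Step 6: x=[5.7201] v=[-4.1800]
Step 7: x=[5.2644] v=[-4.5572]
Step 8: x=[4.7840] v=[-4.8042]
Step 9: x=[4.2926] v=[-4.9139]
Step 10: x=[3.8043] v=[-4.8832]
Step 11: x=[3.3330] v=[-4.7130]
Step 12: x=[2.8922] v=[-4.4081]
Step 13: x=[2.4945] v=[-3.9773]
Step 14: x=[2.1512] v=[-3.4329]
Step 15: x=[1.8722] v=[-2.7904]
Step 16: x=[1.6654] v=[-2.0682]
Step 17: x=[1.5367] v=[-1.2869]
Step 18: x=[1.4898] v=[-0.4688]
Step 19: x=[1.5261] v=[0.3627]
First v>=0 after going negative at step 19, time=1.9000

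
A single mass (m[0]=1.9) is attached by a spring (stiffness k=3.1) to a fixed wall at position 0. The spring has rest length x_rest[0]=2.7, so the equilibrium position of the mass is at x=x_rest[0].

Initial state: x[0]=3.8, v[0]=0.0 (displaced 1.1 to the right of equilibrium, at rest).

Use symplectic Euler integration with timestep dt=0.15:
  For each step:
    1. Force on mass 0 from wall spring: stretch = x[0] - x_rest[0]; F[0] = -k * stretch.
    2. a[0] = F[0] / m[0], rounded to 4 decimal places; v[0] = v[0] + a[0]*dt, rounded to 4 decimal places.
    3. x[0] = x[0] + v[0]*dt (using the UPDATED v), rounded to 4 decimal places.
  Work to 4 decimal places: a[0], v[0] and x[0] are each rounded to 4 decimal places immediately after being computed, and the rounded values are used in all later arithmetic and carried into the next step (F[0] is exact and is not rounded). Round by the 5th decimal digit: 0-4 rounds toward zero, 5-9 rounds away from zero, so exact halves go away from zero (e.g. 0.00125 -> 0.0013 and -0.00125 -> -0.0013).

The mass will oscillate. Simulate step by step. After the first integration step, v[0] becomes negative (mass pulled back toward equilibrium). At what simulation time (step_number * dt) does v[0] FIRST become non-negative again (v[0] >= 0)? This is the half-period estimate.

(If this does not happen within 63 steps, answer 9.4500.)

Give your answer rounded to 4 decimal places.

Answer: 2.5500

Derivation:
Step 0: x=[3.8000] v=[0.0000]
Step 1: x=[3.7596] v=[-0.2692]
Step 2: x=[3.6803] v=[-0.5285]
Step 3: x=[3.5650] v=[-0.7684]
Step 4: x=[3.4180] v=[-0.9801]
Step 5: x=[3.2446] v=[-1.1558]
Step 6: x=[3.0512] v=[-1.2891]
Step 7: x=[2.8449] v=[-1.3751]
Step 8: x=[2.6333] v=[-1.4106]
Step 9: x=[2.4242] v=[-1.3943]
Step 10: x=[2.2252] v=[-1.3268]
Step 11: x=[2.0436] v=[-1.2106]
Step 12: x=[1.8861] v=[-1.0500]
Step 13: x=[1.7585] v=[-0.8508]
Step 14: x=[1.6654] v=[-0.6204]
Step 15: x=[1.6103] v=[-0.3672]
Step 16: x=[1.5952] v=[-0.1005]
Step 17: x=[1.6207] v=[0.1699]
First v>=0 after going negative at step 17, time=2.5500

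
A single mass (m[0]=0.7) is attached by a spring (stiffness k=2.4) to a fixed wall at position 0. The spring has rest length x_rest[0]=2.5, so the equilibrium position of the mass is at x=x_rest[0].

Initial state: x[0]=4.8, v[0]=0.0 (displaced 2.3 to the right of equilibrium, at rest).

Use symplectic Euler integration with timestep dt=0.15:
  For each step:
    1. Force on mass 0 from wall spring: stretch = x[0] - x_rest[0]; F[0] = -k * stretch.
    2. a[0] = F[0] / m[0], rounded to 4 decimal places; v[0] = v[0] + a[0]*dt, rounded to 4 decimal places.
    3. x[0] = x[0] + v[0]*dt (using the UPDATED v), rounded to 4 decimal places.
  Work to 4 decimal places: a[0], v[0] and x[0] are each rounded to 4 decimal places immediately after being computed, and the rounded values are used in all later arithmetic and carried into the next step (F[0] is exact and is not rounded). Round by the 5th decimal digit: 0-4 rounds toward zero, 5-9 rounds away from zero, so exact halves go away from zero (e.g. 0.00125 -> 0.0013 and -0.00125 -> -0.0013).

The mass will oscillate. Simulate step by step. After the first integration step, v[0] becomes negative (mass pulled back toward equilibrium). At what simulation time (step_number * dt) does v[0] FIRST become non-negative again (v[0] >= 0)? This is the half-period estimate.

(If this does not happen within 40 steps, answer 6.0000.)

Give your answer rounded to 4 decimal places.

Step 0: x=[4.8000] v=[0.0000]
Step 1: x=[4.6226] v=[-1.1829]
Step 2: x=[4.2814] v=[-2.2745]
Step 3: x=[3.8028] v=[-3.1907]
Step 4: x=[3.2237] v=[-3.8607]
Step 5: x=[2.5888] v=[-4.2329]
Step 6: x=[1.9470] v=[-4.2786]
Step 7: x=[1.3479] v=[-3.9942]
Step 8: x=[0.8376] v=[-3.4017]
Step 9: x=[0.4556] v=[-2.5467]
Step 10: x=[0.2313] v=[-1.4953]
Step 11: x=[0.1820] v=[-0.3285]
Step 12: x=[0.3115] v=[0.8636]
First v>=0 after going negative at step 12, time=1.8000

Answer: 1.8000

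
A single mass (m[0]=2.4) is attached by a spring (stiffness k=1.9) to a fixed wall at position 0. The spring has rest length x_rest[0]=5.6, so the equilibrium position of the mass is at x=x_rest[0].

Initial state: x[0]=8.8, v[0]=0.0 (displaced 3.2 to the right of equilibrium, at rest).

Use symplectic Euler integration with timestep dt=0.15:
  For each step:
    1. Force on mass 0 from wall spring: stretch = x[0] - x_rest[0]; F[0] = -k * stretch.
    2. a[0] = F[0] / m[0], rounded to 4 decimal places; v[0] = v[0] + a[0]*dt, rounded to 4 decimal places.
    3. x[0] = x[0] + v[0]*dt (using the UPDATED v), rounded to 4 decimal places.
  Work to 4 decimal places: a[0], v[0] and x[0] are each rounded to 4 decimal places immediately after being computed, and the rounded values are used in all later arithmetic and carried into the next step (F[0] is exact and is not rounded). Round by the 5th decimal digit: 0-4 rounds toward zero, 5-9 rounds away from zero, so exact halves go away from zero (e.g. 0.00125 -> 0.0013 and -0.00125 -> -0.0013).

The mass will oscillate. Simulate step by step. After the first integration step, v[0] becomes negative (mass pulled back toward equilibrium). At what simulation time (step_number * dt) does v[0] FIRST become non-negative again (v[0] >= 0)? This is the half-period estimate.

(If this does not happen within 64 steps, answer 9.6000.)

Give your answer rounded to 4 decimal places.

Answer: 3.6000

Derivation:
Step 0: x=[8.8000] v=[0.0000]
Step 1: x=[8.7430] v=[-0.3800]
Step 2: x=[8.6300] v=[-0.7532]
Step 3: x=[8.4631] v=[-1.1130]
Step 4: x=[8.2452] v=[-1.4530]
Step 5: x=[7.9801] v=[-1.7671]
Step 6: x=[7.6726] v=[-2.0497]
Step 7: x=[7.3282] v=[-2.2958]
Step 8: x=[6.9531] v=[-2.5010]
Step 9: x=[6.5538] v=[-2.6617]
Step 10: x=[6.1376] v=[-2.7750]
Step 11: x=[5.7118] v=[-2.8388]
Step 12: x=[5.2840] v=[-2.8521]
Step 13: x=[4.8618] v=[-2.8146]
Step 14: x=[4.4528] v=[-2.7269]
Step 15: x=[4.0642] v=[-2.5907]
Step 16: x=[3.7030] v=[-2.4083]
Step 17: x=[3.3756] v=[-2.1830]
Step 18: x=[3.0878] v=[-1.9189]
Step 19: x=[2.8447] v=[-1.6206]
Step 20: x=[2.6507] v=[-1.2934]
Step 21: x=[2.5092] v=[-0.9432]
Step 22: x=[2.4228] v=[-0.5762]
Step 23: x=[2.3930] v=[-0.1989]
Step 24: x=[2.4203] v=[0.1819]
First v>=0 after going negative at step 24, time=3.6000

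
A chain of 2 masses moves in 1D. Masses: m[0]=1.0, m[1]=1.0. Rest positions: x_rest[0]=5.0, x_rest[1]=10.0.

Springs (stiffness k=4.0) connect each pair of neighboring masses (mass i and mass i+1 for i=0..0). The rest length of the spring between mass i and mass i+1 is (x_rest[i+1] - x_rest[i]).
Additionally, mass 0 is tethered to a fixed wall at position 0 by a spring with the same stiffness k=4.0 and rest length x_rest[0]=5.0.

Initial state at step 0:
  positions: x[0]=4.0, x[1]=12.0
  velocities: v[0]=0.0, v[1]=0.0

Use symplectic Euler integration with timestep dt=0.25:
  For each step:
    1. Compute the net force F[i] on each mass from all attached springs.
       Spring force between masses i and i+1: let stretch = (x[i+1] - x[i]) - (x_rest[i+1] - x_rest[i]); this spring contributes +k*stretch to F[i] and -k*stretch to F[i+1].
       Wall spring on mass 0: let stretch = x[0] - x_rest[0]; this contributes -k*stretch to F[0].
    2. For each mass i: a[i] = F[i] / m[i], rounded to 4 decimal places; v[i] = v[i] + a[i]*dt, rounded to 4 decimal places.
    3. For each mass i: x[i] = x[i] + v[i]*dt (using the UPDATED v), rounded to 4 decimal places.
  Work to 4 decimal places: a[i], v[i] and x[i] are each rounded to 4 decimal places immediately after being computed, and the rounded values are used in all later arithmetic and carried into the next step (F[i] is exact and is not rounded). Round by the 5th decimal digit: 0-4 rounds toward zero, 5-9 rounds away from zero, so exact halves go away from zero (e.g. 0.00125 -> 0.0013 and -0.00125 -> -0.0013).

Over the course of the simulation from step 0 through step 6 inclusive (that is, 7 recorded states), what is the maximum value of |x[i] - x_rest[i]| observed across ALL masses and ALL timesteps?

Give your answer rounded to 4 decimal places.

Step 0: x=[4.0000 12.0000] v=[0.0000 0.0000]
Step 1: x=[5.0000 11.2500] v=[4.0000 -3.0000]
Step 2: x=[6.3125 10.1875] v=[5.2500 -4.2500]
Step 3: x=[7.0156 9.4063] v=[2.8125 -3.1250]
Step 4: x=[6.5625 9.2774] v=[-1.8124 -0.5157]
Step 5: x=[5.1475 9.7198] v=[-5.6600 1.7694]
Step 6: x=[3.5887 10.2691] v=[-6.2352 2.1971]
Max displacement = 2.0156

Answer: 2.0156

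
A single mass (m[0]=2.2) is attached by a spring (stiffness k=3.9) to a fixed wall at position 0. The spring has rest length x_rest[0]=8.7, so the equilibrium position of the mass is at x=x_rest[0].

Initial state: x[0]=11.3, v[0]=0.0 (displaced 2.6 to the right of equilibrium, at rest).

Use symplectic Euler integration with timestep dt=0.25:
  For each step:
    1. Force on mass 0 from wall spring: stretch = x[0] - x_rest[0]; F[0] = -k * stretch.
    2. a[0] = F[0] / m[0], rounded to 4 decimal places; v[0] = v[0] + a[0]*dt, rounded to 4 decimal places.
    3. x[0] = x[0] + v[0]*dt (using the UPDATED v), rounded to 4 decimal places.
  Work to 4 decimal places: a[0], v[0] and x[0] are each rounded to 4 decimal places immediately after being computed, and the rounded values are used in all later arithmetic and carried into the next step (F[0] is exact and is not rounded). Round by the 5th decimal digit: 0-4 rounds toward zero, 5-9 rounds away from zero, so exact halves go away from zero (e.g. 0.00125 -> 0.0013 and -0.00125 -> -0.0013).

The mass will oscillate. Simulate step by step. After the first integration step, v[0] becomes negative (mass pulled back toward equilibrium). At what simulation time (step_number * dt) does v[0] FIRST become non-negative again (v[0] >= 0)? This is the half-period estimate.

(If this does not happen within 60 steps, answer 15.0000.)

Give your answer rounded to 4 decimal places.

Step 0: x=[11.3000] v=[0.0000]
Step 1: x=[11.0119] v=[-1.1523]
Step 2: x=[10.4677] v=[-2.1769]
Step 3: x=[9.7276] v=[-2.9603]
Step 4: x=[8.8737] v=[-3.4157]
Step 5: x=[8.0005] v=[-3.4927]
Step 6: x=[7.2048] v=[-3.1827]
Step 7: x=[6.5748] v=[-2.5201]
Step 8: x=[6.1802] v=[-1.5783]
Step 9: x=[6.0648] v=[-0.4616]
Step 10: x=[6.2414] v=[0.7063]
First v>=0 after going negative at step 10, time=2.5000

Answer: 2.5000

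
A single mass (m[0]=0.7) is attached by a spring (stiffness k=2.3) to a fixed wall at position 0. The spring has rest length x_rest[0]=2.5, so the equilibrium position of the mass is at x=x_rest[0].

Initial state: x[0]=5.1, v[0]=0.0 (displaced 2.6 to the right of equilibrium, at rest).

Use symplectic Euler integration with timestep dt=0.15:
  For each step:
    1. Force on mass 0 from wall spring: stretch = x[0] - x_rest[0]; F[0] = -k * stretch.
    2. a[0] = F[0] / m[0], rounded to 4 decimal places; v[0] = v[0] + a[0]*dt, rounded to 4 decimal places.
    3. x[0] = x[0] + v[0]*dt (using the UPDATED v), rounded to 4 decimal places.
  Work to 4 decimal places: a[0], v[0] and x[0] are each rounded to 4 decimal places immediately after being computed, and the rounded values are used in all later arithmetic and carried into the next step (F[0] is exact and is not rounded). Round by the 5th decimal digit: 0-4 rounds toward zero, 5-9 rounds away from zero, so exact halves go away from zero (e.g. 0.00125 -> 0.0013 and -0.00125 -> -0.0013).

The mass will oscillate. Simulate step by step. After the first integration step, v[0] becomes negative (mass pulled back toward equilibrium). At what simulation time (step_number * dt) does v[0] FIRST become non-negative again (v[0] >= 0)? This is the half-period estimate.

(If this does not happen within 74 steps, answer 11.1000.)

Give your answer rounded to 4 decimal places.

Answer: 1.8000

Derivation:
Step 0: x=[5.1000] v=[0.0000]
Step 1: x=[4.9078] v=[-1.2814]
Step 2: x=[4.5376] v=[-2.4681]
Step 3: x=[4.0167] v=[-3.4724]
Step 4: x=[3.3837] v=[-4.2199]
Step 5: x=[2.6854] v=[-4.6554]
Step 6: x=[1.9734] v=[-4.7468]
Step 7: x=[1.3003] v=[-4.4873]
Step 8: x=[0.7159] v=[-3.8960]
Step 9: x=[0.2634] v=[-3.0167]
Step 10: x=[-0.0238] v=[-1.9144]
Step 11: x=[-0.1244] v=[-0.6705]
Step 12: x=[-0.0310] v=[0.6230]
First v>=0 after going negative at step 12, time=1.8000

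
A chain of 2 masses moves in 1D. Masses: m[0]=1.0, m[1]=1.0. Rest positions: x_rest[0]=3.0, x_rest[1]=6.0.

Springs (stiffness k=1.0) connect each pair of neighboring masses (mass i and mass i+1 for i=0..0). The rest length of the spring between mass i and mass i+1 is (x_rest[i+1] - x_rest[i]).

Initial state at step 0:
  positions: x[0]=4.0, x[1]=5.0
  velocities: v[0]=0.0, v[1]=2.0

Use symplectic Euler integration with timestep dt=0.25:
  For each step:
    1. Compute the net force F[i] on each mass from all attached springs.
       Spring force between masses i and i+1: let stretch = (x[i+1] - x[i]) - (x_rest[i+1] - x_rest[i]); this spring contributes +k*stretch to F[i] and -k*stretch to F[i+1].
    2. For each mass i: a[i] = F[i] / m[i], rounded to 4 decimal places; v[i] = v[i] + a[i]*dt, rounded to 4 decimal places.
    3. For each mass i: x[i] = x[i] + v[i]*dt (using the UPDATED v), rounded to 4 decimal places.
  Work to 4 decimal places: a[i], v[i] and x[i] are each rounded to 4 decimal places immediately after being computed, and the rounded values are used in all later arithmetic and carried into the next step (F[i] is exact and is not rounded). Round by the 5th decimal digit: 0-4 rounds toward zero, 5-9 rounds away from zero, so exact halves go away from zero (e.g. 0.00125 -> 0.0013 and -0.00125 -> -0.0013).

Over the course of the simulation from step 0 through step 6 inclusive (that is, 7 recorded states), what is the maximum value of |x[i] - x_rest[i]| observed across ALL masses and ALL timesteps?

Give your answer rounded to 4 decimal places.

Answer: 2.7928

Derivation:
Step 0: x=[4.0000 5.0000] v=[0.0000 2.0000]
Step 1: x=[3.8750 5.6250] v=[-0.5000 2.5000]
Step 2: x=[3.6719 6.3281] v=[-0.8125 2.8125]
Step 3: x=[3.4473 7.0527] v=[-0.8985 2.8985]
Step 4: x=[3.2605 7.7395] v=[-0.7472 2.7472]
Step 5: x=[3.1661 8.3339] v=[-0.3775 2.3775]
Step 6: x=[3.2072 8.7928] v=[0.1645 1.8356]
Max displacement = 2.7928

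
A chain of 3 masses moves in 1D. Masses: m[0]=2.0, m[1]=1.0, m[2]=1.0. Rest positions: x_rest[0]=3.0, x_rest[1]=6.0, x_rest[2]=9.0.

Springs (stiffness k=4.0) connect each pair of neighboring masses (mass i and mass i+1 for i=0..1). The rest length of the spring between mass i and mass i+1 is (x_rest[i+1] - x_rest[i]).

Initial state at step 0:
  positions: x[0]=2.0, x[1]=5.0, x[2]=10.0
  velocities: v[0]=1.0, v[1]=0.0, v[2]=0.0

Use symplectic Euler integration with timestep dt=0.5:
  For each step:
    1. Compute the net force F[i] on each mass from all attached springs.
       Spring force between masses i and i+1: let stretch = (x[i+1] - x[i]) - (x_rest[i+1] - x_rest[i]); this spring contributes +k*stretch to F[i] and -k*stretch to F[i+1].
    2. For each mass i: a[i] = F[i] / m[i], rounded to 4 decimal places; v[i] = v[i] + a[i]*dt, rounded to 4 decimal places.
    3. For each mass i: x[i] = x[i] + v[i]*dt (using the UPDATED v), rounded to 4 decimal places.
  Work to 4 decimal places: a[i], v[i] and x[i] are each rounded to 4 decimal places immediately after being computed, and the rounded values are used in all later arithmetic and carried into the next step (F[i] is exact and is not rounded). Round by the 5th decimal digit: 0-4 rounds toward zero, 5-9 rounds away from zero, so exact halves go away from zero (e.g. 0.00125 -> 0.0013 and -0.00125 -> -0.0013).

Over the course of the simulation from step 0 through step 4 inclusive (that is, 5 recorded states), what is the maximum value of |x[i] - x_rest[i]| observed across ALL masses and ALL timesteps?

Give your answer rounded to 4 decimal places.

Answer: 1.3750

Derivation:
Step 0: x=[2.0000 5.0000 10.0000] v=[1.0000 0.0000 0.0000]
Step 1: x=[2.5000 7.0000 8.0000] v=[1.0000 4.0000 -4.0000]
Step 2: x=[3.7500 5.5000 8.0000] v=[2.5000 -3.0000 0.0000]
Step 3: x=[4.3750 4.7500 8.5000] v=[1.2500 -1.5000 1.0000]
Step 4: x=[3.6875 7.3750 8.2500] v=[-1.3750 5.2500 -0.5000]
Max displacement = 1.3750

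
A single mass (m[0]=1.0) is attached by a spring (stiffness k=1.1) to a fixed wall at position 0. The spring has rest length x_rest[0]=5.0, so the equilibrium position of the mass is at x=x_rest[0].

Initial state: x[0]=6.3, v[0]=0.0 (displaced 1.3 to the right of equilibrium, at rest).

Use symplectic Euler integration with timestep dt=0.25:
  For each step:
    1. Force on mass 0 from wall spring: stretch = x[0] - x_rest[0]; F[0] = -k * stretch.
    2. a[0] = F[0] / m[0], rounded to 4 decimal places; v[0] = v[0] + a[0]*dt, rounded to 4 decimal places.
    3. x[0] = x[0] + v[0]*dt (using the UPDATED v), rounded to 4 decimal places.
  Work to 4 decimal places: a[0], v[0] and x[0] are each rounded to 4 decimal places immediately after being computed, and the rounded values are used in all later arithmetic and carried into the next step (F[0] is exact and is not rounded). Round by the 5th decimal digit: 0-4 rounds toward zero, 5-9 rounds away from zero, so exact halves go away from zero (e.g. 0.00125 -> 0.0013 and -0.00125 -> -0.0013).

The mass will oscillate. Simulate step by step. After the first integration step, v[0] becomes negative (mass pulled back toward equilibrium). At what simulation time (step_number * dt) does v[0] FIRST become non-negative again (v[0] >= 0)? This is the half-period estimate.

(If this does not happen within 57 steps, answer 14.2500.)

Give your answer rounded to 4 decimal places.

Step 0: x=[6.3000] v=[0.0000]
Step 1: x=[6.2106] v=[-0.3575]
Step 2: x=[6.0380] v=[-0.6904]
Step 3: x=[5.7940] v=[-0.9759]
Step 4: x=[5.4954] v=[-1.1943]
Step 5: x=[5.1628] v=[-1.3305]
Step 6: x=[4.8190] v=[-1.3753]
Step 7: x=[4.4876] v=[-1.3255]
Step 8: x=[4.1915] v=[-1.1846]
Step 9: x=[3.9509] v=[-0.9623]
Step 10: x=[3.7825] v=[-0.6738]
Step 11: x=[3.6978] v=[-0.3390]
Step 12: x=[3.7026] v=[0.0191]
First v>=0 after going negative at step 12, time=3.0000

Answer: 3.0000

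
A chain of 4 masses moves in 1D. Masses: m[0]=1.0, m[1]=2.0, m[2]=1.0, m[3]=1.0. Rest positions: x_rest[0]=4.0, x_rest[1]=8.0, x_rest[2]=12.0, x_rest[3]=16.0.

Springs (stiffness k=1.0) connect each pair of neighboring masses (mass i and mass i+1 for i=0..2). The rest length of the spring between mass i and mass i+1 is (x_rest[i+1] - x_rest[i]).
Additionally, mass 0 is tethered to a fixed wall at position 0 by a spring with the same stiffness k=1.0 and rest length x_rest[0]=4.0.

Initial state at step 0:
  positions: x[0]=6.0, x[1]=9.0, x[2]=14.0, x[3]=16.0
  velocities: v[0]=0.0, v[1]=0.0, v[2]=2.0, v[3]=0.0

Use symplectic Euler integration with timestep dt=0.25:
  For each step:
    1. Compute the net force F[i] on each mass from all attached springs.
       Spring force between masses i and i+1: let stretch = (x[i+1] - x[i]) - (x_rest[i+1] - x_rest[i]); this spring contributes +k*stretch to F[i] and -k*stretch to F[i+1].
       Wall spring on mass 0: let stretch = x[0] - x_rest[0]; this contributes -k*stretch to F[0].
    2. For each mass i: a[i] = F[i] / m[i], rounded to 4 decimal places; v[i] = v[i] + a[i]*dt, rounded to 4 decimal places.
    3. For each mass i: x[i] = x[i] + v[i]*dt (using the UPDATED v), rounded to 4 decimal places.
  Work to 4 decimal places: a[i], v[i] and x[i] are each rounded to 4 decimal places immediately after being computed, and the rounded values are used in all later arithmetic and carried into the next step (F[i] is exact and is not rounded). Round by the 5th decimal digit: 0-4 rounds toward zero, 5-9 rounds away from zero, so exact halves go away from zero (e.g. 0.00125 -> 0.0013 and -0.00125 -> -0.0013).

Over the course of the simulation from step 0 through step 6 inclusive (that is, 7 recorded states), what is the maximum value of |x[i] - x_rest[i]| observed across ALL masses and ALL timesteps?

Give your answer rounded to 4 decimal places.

Step 0: x=[6.0000 9.0000 14.0000 16.0000] v=[0.0000 0.0000 2.0000 0.0000]
Step 1: x=[5.8125 9.0625 14.3125 16.1250] v=[-0.7500 0.2500 1.2500 0.5000]
Step 2: x=[5.4649 9.1875 14.4102 16.3867] v=[-1.3906 0.5000 0.3906 1.0469]
Step 3: x=[5.0084 9.3594 14.3050 16.7749] v=[-1.8262 0.6875 -0.4210 1.5528]
Step 4: x=[4.5108 9.5499 14.0450 17.2587] v=[-1.9906 0.7618 -1.0399 1.9353]
Step 5: x=[4.0462 9.7234 13.7049 17.7917] v=[-1.8585 0.6938 -1.3603 2.1319]
Step 6: x=[3.6835 9.8439 13.3714 18.3193] v=[-1.4508 0.4818 -1.3340 2.1102]
Max displacement = 2.4102

Answer: 2.4102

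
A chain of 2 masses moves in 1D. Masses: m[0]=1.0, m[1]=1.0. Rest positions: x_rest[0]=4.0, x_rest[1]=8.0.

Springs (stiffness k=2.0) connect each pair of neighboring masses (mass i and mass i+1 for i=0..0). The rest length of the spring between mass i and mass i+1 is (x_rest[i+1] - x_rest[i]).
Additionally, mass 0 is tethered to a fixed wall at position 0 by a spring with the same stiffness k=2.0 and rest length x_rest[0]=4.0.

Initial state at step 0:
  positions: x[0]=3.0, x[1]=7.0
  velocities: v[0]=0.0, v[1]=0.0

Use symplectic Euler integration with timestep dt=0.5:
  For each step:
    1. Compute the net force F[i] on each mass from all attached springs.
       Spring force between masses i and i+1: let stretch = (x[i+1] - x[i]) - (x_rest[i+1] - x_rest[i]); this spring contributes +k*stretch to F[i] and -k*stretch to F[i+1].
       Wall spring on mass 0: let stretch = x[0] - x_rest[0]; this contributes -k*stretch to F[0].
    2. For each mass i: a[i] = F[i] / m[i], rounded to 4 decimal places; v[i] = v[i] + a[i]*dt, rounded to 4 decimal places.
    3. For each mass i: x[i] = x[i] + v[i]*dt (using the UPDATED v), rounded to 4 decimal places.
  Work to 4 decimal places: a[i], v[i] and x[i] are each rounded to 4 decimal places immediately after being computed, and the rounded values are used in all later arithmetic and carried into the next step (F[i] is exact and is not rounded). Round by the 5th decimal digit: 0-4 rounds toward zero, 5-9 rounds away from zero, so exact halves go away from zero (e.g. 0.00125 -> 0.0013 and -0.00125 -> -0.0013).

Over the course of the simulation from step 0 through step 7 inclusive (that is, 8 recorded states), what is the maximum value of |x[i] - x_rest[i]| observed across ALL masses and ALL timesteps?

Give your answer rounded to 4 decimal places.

Answer: 1.1407

Derivation:
Step 0: x=[3.0000 7.0000] v=[0.0000 0.0000]
Step 1: x=[3.5000 7.0000] v=[1.0000 0.0000]
Step 2: x=[4.0000 7.2500] v=[1.0000 0.5000]
Step 3: x=[4.1250 7.8750] v=[0.2500 1.2500]
Step 4: x=[4.0625 8.6250] v=[-0.1250 1.5000]
Step 5: x=[4.2500 9.0938] v=[0.3750 0.9375]
Step 6: x=[4.7344 9.1407] v=[0.9688 0.0937]
Step 7: x=[5.0548 8.9844] v=[0.6407 -0.3126]
Max displacement = 1.1407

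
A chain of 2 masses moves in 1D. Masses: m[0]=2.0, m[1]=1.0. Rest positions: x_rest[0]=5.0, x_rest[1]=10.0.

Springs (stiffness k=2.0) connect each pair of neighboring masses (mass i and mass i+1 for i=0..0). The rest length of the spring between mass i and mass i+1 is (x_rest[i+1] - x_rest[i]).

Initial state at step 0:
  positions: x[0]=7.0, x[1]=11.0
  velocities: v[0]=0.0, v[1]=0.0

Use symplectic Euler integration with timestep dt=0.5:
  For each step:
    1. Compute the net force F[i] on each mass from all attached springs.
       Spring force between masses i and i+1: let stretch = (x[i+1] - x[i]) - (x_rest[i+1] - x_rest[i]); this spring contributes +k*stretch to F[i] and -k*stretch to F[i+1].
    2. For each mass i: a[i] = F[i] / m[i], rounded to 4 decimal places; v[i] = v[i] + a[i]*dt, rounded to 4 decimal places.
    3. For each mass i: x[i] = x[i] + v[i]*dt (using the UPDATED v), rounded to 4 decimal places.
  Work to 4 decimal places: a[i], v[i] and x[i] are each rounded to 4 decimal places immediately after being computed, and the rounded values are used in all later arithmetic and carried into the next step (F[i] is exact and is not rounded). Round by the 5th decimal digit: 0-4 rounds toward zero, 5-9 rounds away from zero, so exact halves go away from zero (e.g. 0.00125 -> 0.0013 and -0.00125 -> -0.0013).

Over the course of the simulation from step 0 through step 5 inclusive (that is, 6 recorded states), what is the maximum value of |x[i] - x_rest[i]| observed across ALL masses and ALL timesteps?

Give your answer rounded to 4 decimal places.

Answer: 2.4063

Derivation:
Step 0: x=[7.0000 11.0000] v=[0.0000 0.0000]
Step 1: x=[6.7500 11.5000] v=[-0.5000 1.0000]
Step 2: x=[6.4375 12.1250] v=[-0.6250 1.2500]
Step 3: x=[6.2969 12.4063] v=[-0.2813 0.5625]
Step 4: x=[6.4336 12.1329] v=[0.2734 -0.5469]
Step 5: x=[6.7452 11.5098] v=[0.6231 -1.2462]
Max displacement = 2.4063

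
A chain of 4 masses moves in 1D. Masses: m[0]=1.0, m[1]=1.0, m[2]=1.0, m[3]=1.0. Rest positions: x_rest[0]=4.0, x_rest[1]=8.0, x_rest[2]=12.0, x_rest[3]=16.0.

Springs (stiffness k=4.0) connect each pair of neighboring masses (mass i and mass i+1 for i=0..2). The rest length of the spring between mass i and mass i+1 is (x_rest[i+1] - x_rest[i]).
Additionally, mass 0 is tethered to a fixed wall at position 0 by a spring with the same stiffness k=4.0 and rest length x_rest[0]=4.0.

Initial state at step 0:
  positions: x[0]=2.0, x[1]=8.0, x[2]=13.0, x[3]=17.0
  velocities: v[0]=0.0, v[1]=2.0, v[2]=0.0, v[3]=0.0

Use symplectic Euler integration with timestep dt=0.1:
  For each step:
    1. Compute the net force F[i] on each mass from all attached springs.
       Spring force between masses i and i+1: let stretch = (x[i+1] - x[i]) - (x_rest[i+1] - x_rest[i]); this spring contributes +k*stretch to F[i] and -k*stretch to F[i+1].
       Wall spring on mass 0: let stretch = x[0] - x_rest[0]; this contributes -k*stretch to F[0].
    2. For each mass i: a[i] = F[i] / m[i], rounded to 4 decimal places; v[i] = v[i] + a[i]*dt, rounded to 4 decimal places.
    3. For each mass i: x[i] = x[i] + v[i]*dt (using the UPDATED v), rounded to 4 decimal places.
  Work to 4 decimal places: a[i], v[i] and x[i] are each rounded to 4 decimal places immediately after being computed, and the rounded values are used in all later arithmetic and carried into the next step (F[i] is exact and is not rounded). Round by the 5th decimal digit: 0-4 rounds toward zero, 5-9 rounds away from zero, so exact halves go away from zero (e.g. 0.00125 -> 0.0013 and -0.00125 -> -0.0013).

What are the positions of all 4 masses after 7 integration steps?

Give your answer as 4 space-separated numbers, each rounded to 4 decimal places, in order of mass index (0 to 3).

Answer: 5.2559 8.3877 12.4091 16.8585

Derivation:
Step 0: x=[2.0000 8.0000 13.0000 17.0000] v=[0.0000 2.0000 0.0000 0.0000]
Step 1: x=[2.1600 8.1600 12.9600 17.0000] v=[1.6000 1.6000 -0.4000 0.0000]
Step 2: x=[2.4736 8.2720 12.8896 16.9984] v=[3.1360 1.1200 -0.7040 -0.0160]
Step 3: x=[2.9202 8.3368 12.7989 16.9925] v=[4.4659 0.6477 -0.9075 -0.0595]
Step 4: x=[3.4667 8.3634 12.6974 16.9788] v=[5.4645 0.2659 -1.0149 -0.1369]
Step 5: x=[4.0704 8.3675 12.5938 16.9539] v=[6.0365 0.0408 -1.0359 -0.2495]
Step 6: x=[4.6831 8.3688 12.4956 16.9146] v=[6.1272 0.0125 -0.9824 -0.3935]
Step 7: x=[5.2559 8.3877 12.4091 16.8585] v=[5.7282 0.1889 -0.8655 -0.5611]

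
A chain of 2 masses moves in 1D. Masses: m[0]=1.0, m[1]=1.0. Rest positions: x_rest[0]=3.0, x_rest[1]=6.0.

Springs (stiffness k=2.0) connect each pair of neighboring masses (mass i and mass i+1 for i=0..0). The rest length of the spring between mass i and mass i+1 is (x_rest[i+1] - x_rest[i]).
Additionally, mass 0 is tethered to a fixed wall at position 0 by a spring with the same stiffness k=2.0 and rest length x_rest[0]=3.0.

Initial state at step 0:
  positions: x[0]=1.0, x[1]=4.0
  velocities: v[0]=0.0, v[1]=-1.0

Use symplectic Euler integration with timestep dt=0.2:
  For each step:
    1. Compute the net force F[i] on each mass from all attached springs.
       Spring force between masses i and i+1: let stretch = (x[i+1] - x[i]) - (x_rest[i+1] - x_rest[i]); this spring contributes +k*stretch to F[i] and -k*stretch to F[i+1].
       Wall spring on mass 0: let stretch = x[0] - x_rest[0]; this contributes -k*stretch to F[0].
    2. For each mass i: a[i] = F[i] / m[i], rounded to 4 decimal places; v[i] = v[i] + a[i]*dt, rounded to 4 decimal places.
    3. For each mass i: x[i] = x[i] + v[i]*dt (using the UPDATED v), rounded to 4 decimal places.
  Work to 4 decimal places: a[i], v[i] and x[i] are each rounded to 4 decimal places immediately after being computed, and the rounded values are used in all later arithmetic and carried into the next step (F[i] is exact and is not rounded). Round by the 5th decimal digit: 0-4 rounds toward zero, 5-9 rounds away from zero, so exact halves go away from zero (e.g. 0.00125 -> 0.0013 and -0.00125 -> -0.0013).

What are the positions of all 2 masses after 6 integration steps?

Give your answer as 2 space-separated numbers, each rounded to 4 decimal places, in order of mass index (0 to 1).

Answer: 2.5798 3.9000

Derivation:
Step 0: x=[1.0000 4.0000] v=[0.0000 -1.0000]
Step 1: x=[1.1600 3.8000] v=[0.8000 -1.0000]
Step 2: x=[1.4384 3.6288] v=[1.3920 -0.8560]
Step 3: x=[1.7770 3.5224] v=[1.6928 -0.5322]
Step 4: x=[2.1130 3.5163] v=[1.6802 -0.0304]
Step 5: x=[2.3923 3.6380] v=[1.3963 0.6083]
Step 6: x=[2.5798 3.9000] v=[0.9377 1.3100]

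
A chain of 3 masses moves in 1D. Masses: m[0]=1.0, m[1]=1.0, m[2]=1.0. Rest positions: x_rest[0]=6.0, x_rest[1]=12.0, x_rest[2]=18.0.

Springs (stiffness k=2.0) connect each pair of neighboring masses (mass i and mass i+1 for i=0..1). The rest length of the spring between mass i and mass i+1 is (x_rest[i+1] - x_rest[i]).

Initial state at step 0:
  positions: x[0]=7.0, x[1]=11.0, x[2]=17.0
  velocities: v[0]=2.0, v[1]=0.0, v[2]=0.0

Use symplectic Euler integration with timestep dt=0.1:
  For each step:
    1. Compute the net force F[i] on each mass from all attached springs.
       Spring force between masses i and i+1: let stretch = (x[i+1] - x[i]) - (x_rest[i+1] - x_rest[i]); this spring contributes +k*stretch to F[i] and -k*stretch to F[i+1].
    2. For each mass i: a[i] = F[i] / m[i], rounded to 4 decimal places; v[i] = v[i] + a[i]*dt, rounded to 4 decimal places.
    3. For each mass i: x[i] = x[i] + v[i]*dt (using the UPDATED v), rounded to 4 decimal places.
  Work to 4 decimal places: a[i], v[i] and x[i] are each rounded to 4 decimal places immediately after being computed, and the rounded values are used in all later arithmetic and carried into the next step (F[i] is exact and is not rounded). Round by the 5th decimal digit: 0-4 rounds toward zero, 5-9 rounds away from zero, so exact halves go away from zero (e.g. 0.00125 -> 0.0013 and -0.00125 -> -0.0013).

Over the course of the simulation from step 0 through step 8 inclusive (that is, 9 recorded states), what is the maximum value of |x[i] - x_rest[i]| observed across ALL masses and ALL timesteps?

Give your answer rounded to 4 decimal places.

Step 0: x=[7.0000 11.0000 17.0000] v=[2.0000 0.0000 0.0000]
Step 1: x=[7.1600 11.0400 17.0000] v=[1.6000 0.4000 0.0000]
Step 2: x=[7.2776 11.1216 17.0008] v=[1.1760 0.8160 0.0080]
Step 3: x=[7.3521 11.2439 17.0040] v=[0.7448 1.2230 0.0322]
Step 4: x=[7.3844 11.4036 17.0120] v=[0.3232 1.5967 0.0802]
Step 5: x=[7.3771 11.5951 17.0279] v=[-0.0730 1.9145 0.1585]
Step 6: x=[7.3342 11.8109 17.0551] v=[-0.4294 2.1575 0.2719]
Step 7: x=[7.2608 12.0420 17.0974] v=[-0.7341 2.3110 0.4231]
Step 8: x=[7.1630 12.2786 17.1586] v=[-0.9779 2.3658 0.6120]
Max displacement = 1.3844

Answer: 1.3844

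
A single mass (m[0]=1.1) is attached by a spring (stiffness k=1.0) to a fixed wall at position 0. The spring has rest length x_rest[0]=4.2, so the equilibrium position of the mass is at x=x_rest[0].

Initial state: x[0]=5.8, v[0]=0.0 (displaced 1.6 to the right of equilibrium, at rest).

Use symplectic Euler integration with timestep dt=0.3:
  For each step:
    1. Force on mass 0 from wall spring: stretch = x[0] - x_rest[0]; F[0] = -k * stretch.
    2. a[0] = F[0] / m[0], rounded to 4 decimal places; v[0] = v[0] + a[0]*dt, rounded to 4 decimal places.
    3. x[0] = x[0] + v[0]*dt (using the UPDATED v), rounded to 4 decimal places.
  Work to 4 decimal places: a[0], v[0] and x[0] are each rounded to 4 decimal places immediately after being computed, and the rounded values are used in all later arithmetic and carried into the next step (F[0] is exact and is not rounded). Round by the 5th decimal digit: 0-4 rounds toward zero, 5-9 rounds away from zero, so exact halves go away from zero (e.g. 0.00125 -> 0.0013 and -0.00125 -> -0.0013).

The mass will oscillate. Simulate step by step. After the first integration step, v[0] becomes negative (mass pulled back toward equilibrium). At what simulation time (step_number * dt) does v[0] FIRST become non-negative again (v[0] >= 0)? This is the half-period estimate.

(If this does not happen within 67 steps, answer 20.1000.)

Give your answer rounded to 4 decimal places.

Step 0: x=[5.8000] v=[0.0000]
Step 1: x=[5.6691] v=[-0.4364]
Step 2: x=[5.4180] v=[-0.8371]
Step 3: x=[5.0672] v=[-1.1693]
Step 4: x=[4.6455] v=[-1.4058]
Step 5: x=[4.1873] v=[-1.5273]
Step 6: x=[3.7301] v=[-1.5239]
Step 7: x=[3.3114] v=[-1.3957]
Step 8: x=[2.9654] v=[-1.1534]
Step 9: x=[2.7204] v=[-0.8167]
Step 10: x=[2.5964] v=[-0.4132]
Step 11: x=[2.6036] v=[0.0241]
First v>=0 after going negative at step 11, time=3.3000

Answer: 3.3000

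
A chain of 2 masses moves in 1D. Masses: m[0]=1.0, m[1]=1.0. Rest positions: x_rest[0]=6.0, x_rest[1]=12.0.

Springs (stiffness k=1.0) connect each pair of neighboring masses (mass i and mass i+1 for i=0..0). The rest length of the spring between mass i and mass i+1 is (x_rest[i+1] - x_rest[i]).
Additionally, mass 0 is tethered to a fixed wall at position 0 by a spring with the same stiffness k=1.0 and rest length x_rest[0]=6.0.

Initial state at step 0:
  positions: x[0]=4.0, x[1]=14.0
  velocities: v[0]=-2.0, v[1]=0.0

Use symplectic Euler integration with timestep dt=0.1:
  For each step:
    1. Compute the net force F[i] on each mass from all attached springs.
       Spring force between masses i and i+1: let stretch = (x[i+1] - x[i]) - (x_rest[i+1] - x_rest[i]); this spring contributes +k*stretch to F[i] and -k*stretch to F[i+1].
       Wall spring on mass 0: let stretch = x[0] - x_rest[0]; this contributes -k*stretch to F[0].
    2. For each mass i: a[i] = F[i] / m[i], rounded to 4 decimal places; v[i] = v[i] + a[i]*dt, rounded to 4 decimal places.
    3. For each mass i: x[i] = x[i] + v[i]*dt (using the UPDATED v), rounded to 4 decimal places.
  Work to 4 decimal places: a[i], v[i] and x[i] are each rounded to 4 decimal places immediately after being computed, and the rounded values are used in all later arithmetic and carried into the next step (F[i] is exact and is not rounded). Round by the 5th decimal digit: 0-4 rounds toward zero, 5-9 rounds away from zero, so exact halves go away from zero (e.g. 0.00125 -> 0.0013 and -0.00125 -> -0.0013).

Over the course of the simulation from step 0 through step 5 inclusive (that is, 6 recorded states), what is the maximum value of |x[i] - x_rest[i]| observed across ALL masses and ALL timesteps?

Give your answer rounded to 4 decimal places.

Step 0: x=[4.0000 14.0000] v=[-2.0000 0.0000]
Step 1: x=[3.8600 13.9600] v=[-1.4000 -0.4000]
Step 2: x=[3.7824 13.8790] v=[-0.7760 -0.8100]
Step 3: x=[3.7679 13.7570] v=[-0.1446 -1.2197]
Step 4: x=[3.8157 13.5951] v=[0.4775 -1.6186]
Step 5: x=[3.9231 13.3955] v=[1.0739 -1.9965]
Max displacement = 2.2321

Answer: 2.2321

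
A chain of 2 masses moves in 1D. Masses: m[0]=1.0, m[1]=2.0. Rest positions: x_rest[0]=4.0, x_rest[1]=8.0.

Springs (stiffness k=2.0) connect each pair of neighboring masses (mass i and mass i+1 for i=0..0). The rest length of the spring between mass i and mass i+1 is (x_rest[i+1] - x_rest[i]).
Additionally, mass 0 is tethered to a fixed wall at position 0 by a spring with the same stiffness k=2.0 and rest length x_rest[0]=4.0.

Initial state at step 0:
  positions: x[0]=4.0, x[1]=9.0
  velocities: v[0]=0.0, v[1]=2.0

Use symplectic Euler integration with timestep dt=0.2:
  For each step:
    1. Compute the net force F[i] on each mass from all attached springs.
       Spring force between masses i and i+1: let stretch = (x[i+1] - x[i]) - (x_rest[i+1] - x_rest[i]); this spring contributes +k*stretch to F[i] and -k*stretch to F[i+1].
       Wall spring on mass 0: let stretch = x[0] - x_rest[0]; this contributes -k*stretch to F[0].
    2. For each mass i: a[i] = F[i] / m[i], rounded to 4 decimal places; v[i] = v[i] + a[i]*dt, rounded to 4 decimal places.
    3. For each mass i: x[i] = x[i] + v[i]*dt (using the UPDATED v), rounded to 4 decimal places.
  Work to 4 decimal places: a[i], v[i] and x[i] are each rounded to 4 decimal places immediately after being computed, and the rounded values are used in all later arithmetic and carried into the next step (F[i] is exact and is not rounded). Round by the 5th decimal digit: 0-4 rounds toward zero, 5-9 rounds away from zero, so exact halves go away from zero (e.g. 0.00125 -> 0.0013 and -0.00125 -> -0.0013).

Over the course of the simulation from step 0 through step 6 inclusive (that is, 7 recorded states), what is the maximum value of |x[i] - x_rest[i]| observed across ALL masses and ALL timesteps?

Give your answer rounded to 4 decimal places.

Answer: 2.3687

Derivation:
Step 0: x=[4.0000 9.0000] v=[0.0000 2.0000]
Step 1: x=[4.0800 9.3600] v=[0.4000 1.8000]
Step 2: x=[4.2560 9.6688] v=[0.8800 1.5440]
Step 3: x=[4.5245 9.9211] v=[1.3427 1.2614]
Step 4: x=[4.8628 10.1175] v=[1.6915 0.9821]
Step 5: x=[5.2325 10.2637] v=[1.8483 0.7312]
Step 6: x=[5.5861 10.3687] v=[1.7678 0.5250]
Max displacement = 2.3687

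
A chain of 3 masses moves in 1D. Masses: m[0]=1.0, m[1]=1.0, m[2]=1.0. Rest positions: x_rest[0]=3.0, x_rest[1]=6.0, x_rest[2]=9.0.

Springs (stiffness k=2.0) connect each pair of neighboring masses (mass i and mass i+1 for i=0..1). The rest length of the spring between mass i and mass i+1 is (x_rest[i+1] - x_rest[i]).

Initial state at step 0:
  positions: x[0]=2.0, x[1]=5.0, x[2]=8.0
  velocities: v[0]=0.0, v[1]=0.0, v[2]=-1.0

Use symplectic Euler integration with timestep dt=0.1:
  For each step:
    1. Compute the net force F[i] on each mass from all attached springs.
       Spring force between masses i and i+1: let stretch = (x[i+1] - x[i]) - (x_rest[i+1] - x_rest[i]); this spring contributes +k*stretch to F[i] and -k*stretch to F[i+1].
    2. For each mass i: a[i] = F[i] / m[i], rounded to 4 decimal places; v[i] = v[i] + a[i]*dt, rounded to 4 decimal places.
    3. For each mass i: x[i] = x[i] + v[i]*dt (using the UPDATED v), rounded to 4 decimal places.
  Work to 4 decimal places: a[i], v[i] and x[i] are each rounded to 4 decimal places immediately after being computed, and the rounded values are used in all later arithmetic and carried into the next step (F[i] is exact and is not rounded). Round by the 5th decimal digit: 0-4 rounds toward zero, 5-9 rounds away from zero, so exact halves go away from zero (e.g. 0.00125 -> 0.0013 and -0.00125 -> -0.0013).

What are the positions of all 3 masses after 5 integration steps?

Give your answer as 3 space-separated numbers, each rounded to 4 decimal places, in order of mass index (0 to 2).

Step 0: x=[2.0000 5.0000 8.0000] v=[0.0000 0.0000 -1.0000]
Step 1: x=[2.0000 5.0000 7.9000] v=[0.0000 0.0000 -1.0000]
Step 2: x=[2.0000 4.9980 7.8020] v=[0.0000 -0.0200 -0.9800]
Step 3: x=[2.0000 4.9921 7.7079] v=[-0.0004 -0.0588 -0.9408]
Step 4: x=[1.9998 4.9807 7.6195] v=[-0.0020 -0.1141 -0.8840]
Step 5: x=[1.9992 4.9625 7.5383] v=[-0.0058 -0.1825 -0.8118]

Answer: 1.9992 4.9625 7.5383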